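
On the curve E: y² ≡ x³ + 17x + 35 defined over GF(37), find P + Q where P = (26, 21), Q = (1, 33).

(26, 21) + (1, 33). λ = (33 - 21)/(1 - 26) ≡ 12/12 mod 37. 12⁻¹ ≡ 34 (mod 37), so λ ≡ 1.
  x = λ² - 26 - 1 = 1 - 27 ≡ 11; y = λ·(26 - 11) - 21 ≡ 31. → (11, 31)

(11, 31)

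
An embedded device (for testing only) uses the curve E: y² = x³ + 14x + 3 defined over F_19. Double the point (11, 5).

tangent at (11, 5): λ = (3·11² + 14)/(2·5) ≡ 16/10. 10⁻¹ ≡ 2 (mod 19), so λ ≡ 16·2 ≡ 13.
  x = λ² - 11 - 11 = 169 - 22 ≡ 14; y = λ·(11 - 14) - 5 ≡ 13. → (14, 13)

(14, 13)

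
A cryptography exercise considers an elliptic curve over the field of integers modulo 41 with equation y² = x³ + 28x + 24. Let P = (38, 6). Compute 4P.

(25, 20)

Repeated addition: build up to 4P.
2P: tangent at (38, 6): λ = (3·38² + 28)/(2·6) ≡ 14/12. 12⁻¹ ≡ 24 (mod 41), so λ ≡ 14·24 ≡ 8.
  x = λ² - 38 - 38 = 64 - 76 ≡ 29; y = λ·(38 - 29) - 6 ≡ 25. → (29, 25)
3P: (29, 25) + (38, 6). λ = (6 - 25)/(38 - 29) ≡ 22/9 mod 41. 9⁻¹ ≡ 32 (mod 41), so λ ≡ 7.
  x = λ² - 29 - 38 = 49 - 67 ≡ 23; y = λ·(29 - 23) - 25 ≡ 17. → (23, 17)
4P: (23, 17) + (38, 6). λ = (6 - 17)/(38 - 23) ≡ 30/15 mod 41. 15⁻¹ ≡ 11 (mod 41), so λ ≡ 2.
  x = λ² - 23 - 38 = 4 - 61 ≡ 25; y = λ·(23 - 25) - 17 ≡ 20. → (25, 20)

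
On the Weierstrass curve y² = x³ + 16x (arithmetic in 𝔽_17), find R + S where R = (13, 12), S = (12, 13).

(10, 2)

(13, 12) + (12, 13). λ = (13 - 12)/(12 - 13) ≡ 1/16 mod 17. 16⁻¹ ≡ 16 (mod 17) since 16·16 = 256 ≡ 1, so λ ≡ 16.
  x = λ² - 13 - 12 = 256 - 25 ≡ 10; y = λ·(13 - 10) - 12 ≡ 2. → (10, 2)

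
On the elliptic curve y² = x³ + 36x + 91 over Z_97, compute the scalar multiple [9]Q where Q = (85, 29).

Double-and-add on 9 = (1001)₂. Start with Q = (85, 29) for the leading 1-bit.
double: tangent at (85, 29): λ = (3·85² + 36)/(2·29) ≡ 80/58. 58⁻¹ ≡ 92 (mod 97), so λ ≡ 80·92 ≡ 85.
  x = λ² - 85 - 85 = 7225 - 170 ≡ 71; y = λ·(85 - 71) - 29 ≡ 94. → (71, 94)
double: tangent at (71, 94): λ = (3·71² + 36)/(2·94) ≡ 27/91. 91⁻¹ ≡ 16 (mod 97), so λ ≡ 27·16 ≡ 44.
  x = λ² - 71 - 71 = 1936 - 142 ≡ 48; y = λ·(71 - 48) - 94 ≡ 45. → (48, 45)
double: tangent at (48, 45): λ = (3·48² + 36)/(2·45) ≡ 61/90. 90⁻¹ ≡ 83 (mod 97), so λ ≡ 61·83 ≡ 19.
  x = λ² - 48 - 48 = 361 - 96 ≡ 71; y = λ·(48 - 71) - 45 ≡ 3. → (71, 3)
add Q: (71, 3) + (85, 29). λ = (29 - 3)/(85 - 71) ≡ 26/14 mod 97. 14⁻¹ ≡ 7 (mod 97), so λ ≡ 85.
  x = λ² - 71 - 85 = 7225 - 156 ≡ 85; y = λ·(71 - 85) - 3 ≡ 68. → (85, 68)

(85, 68)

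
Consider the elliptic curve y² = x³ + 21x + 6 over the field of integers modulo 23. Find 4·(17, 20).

Write P = (17, 20).
Repeated addition: build up to 4P.
2P: tangent at (17, 20): λ = (3·17² + 21)/(2·20) ≡ 14/17. 17⁻¹ ≡ 19 (mod 23), so λ ≡ 14·19 ≡ 13.
  x = λ² - 17 - 17 = 169 - 34 ≡ 20; y = λ·(17 - 20) - 20 ≡ 10. → (20, 10)
3P: (20, 10) + (17, 20). λ = (20 - 10)/(17 - 20) ≡ 10/20 mod 23. 20⁻¹ ≡ 15 (mod 23) since 20·15 = 300 ≡ 1, so λ ≡ 12.
  x = λ² - 20 - 17 = 144 - 37 ≡ 15; y = λ·(20 - 15) - 10 ≡ 4. → (15, 4)
4P: (15, 4) + (17, 20). λ = (20 - 4)/(17 - 15) ≡ 16/2 mod 23. 2⁻¹ ≡ 12 (mod 23), so λ ≡ 8.
  x = λ² - 15 - 17 = 64 - 32 ≡ 9; y = λ·(15 - 9) - 4 ≡ 21. → (9, 21)

(9, 21)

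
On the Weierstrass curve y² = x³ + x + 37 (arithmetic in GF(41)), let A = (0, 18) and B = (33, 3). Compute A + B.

(0, 18) + (33, 3). λ = (3 - 18)/(33 - 0) ≡ 26/33 mod 41. 33⁻¹ ≡ 5 (mod 41) since 33·5 = 165 ≡ 1, so λ ≡ 7.
  x = λ² - 0 - 33 = 49 - 33 ≡ 16; y = λ·(0 - 16) - 18 ≡ 34. → (16, 34)

(16, 34)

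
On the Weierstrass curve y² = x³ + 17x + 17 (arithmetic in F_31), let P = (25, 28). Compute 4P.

(28, 30)

Double-and-add on 4 = (100)₂. Start with P = (25, 28) for the leading 1-bit.
double: tangent at (25, 28): λ = (3·25² + 17)/(2·28) ≡ 1/25. 25⁻¹ ≡ 5 (mod 31), so λ ≡ 1·5 ≡ 5.
  x = λ² - 25 - 25 = 25 - 50 ≡ 6; y = λ·(25 - 6) - 28 ≡ 5. → (6, 5)
double: tangent at (6, 5): λ = (3·6² + 17)/(2·5) ≡ 1/10. 10⁻¹ ≡ 28 (mod 31) since 10·28 = 280 ≡ 1, so λ ≡ 1·28 ≡ 28.
  x = λ² - 6 - 6 = 784 - 12 ≡ 28; y = λ·(6 - 28) - 5 ≡ 30. → (28, 30)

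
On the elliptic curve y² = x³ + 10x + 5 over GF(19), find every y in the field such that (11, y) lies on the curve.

x³ + 10x + 5 = 1446 ≡ 2 (mod 19).
2 is a non-residue mod 19; no y exists.

none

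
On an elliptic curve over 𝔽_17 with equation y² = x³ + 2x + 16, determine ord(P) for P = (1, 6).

2P: tangent at (1, 6): λ = (3·1² + 2)/(2·6) ≡ 5/12. 12⁻¹ ≡ 10 (mod 17) since 12·10 = 120 ≡ 1, so λ ≡ 5·10 ≡ 16.
  x = λ² - 1 - 1 = 256 - 2 ≡ 16; y = λ·(1 - 16) - 6 ≡ 9. → (16, 9)
3P: (16, 9) + (1, 6). λ = (6 - 9)/(1 - 16) ≡ 14/2 mod 17. 2⁻¹ ≡ 9 (mod 17), so λ ≡ 7.
  x = λ² - 16 - 1 = 49 - 17 ≡ 15; y = λ·(16 - 15) - 9 ≡ 15. → (15, 15)
4P: (15, 15) + (1, 6). λ = (6 - 15)/(1 - 15) ≡ 8/3 mod 17. 3⁻¹ ≡ 6 (mod 17), so λ ≡ 14.
  x = λ² - 15 - 1 = 196 - 16 ≡ 10; y = λ·(15 - 10) - 15 ≡ 4. → (10, 4)
5P: (10, 4) + (1, 6). λ = (6 - 4)/(1 - 10) ≡ 2/8 mod 17. 8⁻¹ ≡ 15 (mod 17) since 8·15 = 120 ≡ 1, so λ ≡ 13.
  x = λ² - 10 - 1 = 169 - 11 ≡ 5; y = λ·(10 - 5) - 4 ≡ 10. → (5, 10)
6P: (5, 10) + (1, 6). λ = (6 - 10)/(1 - 5) ≡ 13/13 mod 17. 13⁻¹ ≡ 4 (mod 17), so λ ≡ 1.
  x = λ² - 5 - 1 = 1 - 6 ≡ 12; y = λ·(5 - 12) - 10 ≡ 0. → (12, 0)
7P: (12, 0) + (1, 6). λ = (6 - 0)/(1 - 12) ≡ 6/6 mod 17. 6⁻¹ ≡ 3 (mod 17) since 6·3 = 18 ≡ 1, so λ ≡ 1.
  x = λ² - 12 - 1 = 1 - 13 ≡ 5; y = λ·(12 - 5) - 0 ≡ 7. → (5, 7)
8P: (5, 7) + (1, 6). λ = (6 - 7)/(1 - 5) ≡ 16/13 mod 17. 13⁻¹ ≡ 4 (mod 17) since 13·4 = 52 ≡ 1, so λ ≡ 13.
  x = λ² - 5 - 1 = 169 - 6 ≡ 10; y = λ·(5 - 10) - 7 ≡ 13. → (10, 13)
9P: (10, 13) + (1, 6). λ = (6 - 13)/(1 - 10) ≡ 10/8 mod 17. 8⁻¹ ≡ 15 (mod 17), so λ ≡ 14.
  x = λ² - 10 - 1 = 196 - 11 ≡ 15; y = λ·(10 - 15) - 13 ≡ 2. → (15, 2)
10P: (15, 2) + (1, 6). λ = (6 - 2)/(1 - 15) ≡ 4/3 mod 17. 3⁻¹ ≡ 6 (mod 17), so λ ≡ 7.
  x = λ² - 15 - 1 = 49 - 16 ≡ 16; y = λ·(15 - 16) - 2 ≡ 8. → (16, 8)
11P: (16, 8) + (1, 6). λ = (6 - 8)/(1 - 16) ≡ 15/2 mod 17. 2⁻¹ ≡ 9 (mod 17) since 2·9 = 18 ≡ 1, so λ ≡ 16.
  x = λ² - 16 - 1 = 256 - 17 ≡ 1; y = λ·(16 - 1) - 8 ≡ 11. → (1, 11)
12P: (1, 11) + (1, 6): same x and y₁ ≡ -y₂, so the sum is O.
12P = O, so the order is 12.

12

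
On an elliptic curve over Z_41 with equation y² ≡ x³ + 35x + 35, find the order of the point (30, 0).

2P: (30, 0) + (30, 0): same x and y₁ ≡ -y₂, so the sum is 𝒪.
2P = 𝒪, so the order is 2.

2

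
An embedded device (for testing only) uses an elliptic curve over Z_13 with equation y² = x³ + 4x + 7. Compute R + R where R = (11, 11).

tangent at (11, 11): λ = (3·11² + 4)/(2·11) ≡ 3/9. 9⁻¹ ≡ 3 (mod 13), so λ ≡ 3·3 ≡ 9.
  x = λ² - 11 - 11 = 81 - 22 ≡ 7; y = λ·(11 - 7) - 11 ≡ 12. → (7, 12)

(7, 12)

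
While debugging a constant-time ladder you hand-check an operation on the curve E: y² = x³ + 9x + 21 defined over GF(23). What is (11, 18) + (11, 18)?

(3, 11)

tangent at (11, 18): λ = (3·11² + 9)/(2·18) ≡ 4/13. 13⁻¹ ≡ 16 (mod 23), so λ ≡ 4·16 ≡ 18.
  x = λ² - 11 - 11 = 324 - 22 ≡ 3; y = λ·(11 - 3) - 18 ≡ 11. → (3, 11)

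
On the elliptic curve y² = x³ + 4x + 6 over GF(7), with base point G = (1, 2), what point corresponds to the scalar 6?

(4, 3)

Repeated addition: build up to 6G.
2G: tangent at (1, 2): λ = (3·1² + 4)/(2·2) ≡ 0/4. 4⁻¹ ≡ 2 (mod 7) since 4·2 = 8 ≡ 1, so λ ≡ 0·2 ≡ 0.
  x = λ² - 1 - 1 = 0 - 2 ≡ 5; y = λ·(1 - 5) - 2 ≡ 5. → (5, 5)
3G: (5, 5) + (1, 2). λ = (2 - 5)/(1 - 5) ≡ 4/3 mod 7. 3⁻¹ ≡ 5 (mod 7), so λ ≡ 6.
  x = λ² - 5 - 1 = 36 - 6 ≡ 2; y = λ·(5 - 2) - 5 ≡ 6. → (2, 6)
4G: (2, 6) + (1, 2). λ = (2 - 6)/(1 - 2) ≡ 3/6 mod 7. 6⁻¹ ≡ 6 (mod 7) since 6·6 = 36 ≡ 1, so λ ≡ 4.
  x = λ² - 2 - 1 = 16 - 3 ≡ 6; y = λ·(2 - 6) - 6 ≡ 6. → (6, 6)
5G: (6, 6) + (1, 2). λ = (2 - 6)/(1 - 6) ≡ 3/2 mod 7. 2⁻¹ ≡ 4 (mod 7), so λ ≡ 5.
  x = λ² - 6 - 1 = 25 - 7 ≡ 4; y = λ·(6 - 4) - 6 ≡ 4. → (4, 4)
6G: (4, 4) + (1, 2). λ = (2 - 4)/(1 - 4) ≡ 5/4 mod 7. 4⁻¹ ≡ 2 (mod 7), so λ ≡ 3.
  x = λ² - 4 - 1 = 9 - 5 ≡ 4; y = λ·(4 - 4) - 4 ≡ 3. → (4, 3)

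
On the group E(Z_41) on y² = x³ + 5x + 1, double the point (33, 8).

(6, 40)

tangent at (33, 8): λ = (3·33² + 5)/(2·8) ≡ 33/16. 16⁻¹ ≡ 18 (mod 41), so λ ≡ 33·18 ≡ 20.
  x = λ² - 33 - 33 = 400 - 66 ≡ 6; y = λ·(33 - 6) - 8 ≡ 40. → (6, 40)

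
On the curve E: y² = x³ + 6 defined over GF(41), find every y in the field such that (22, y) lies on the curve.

none

x³ + 0x + 6 = 10654 ≡ 35 (mod 41).
35 is a non-residue mod 41; no y exists.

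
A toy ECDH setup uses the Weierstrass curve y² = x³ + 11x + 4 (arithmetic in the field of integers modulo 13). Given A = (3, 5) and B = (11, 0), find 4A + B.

(1, 9)

First 4A:
Double-and-add on 4 = (100)₂. Start with A = (3, 5) for the leading 1-bit.
double: tangent at (3, 5): λ = (3·3² + 11)/(2·5) ≡ 12/10. 10⁻¹ ≡ 4 (mod 13), so λ ≡ 12·4 ≡ 9.
  x = λ² - 3 - 3 = 81 - 6 ≡ 10; y = λ·(3 - 10) - 5 ≡ 10. → (10, 10)
double: tangent at (10, 10): λ = (3·10² + 11)/(2·10) ≡ 12/7. 7⁻¹ ≡ 2 (mod 13), so λ ≡ 12·2 ≡ 11.
  x = λ² - 10 - 10 = 121 - 20 ≡ 10; y = λ·(10 - 10) - 10 ≡ 3. → (10, 3)
4A = (10, 3).
Finally 4A + B:
(10, 3) + (11, 0). λ = (0 - 3)/(11 - 10) ≡ 10/1 mod 13. 1⁻¹ ≡ 1 (mod 13) since 1·1 = 1 ≡ 1, so λ ≡ 10.
  x = λ² - 10 - 11 = 100 - 21 ≡ 1; y = λ·(10 - 1) - 3 ≡ 9. → (1, 9)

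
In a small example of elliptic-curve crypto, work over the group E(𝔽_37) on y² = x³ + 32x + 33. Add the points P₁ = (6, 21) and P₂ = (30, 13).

(6, 21) + (30, 13). λ = (13 - 21)/(30 - 6) ≡ 29/24 mod 37. 24⁻¹ ≡ 17 (mod 37), so λ ≡ 12.
  x = λ² - 6 - 30 = 144 - 36 ≡ 34; y = λ·(6 - 34) - 21 ≡ 13. → (34, 13)

(34, 13)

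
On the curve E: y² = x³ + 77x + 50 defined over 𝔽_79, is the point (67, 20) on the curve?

yes

y² = 20² ≡ 5; x³ + 77x + 50 = 305972 ≡ 5 (mod 79). 5 = 5.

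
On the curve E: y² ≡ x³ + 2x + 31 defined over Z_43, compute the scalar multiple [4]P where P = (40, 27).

(25, 22)

Repeated addition: build up to 4P.
2P: tangent at (40, 27): λ = (3·40² + 2)/(2·27) ≡ 29/11. 11⁻¹ ≡ 4 (mod 43) since 11·4 = 44 ≡ 1, so λ ≡ 29·4 ≡ 30.
  x = λ² - 40 - 40 = 900 - 80 ≡ 3; y = λ·(40 - 3) - 27 ≡ 8. → (3, 8)
3P: (3, 8) + (40, 27). λ = (27 - 8)/(40 - 3) ≡ 19/37 mod 43. 37⁻¹ ≡ 7 (mod 43), so λ ≡ 4.
  x = λ² - 3 - 40 = 16 - 43 ≡ 16; y = λ·(3 - 16) - 8 ≡ 26. → (16, 26)
4P: (16, 26) + (40, 27). λ = (27 - 26)/(40 - 16) ≡ 1/24 mod 43. 24⁻¹ ≡ 9 (mod 43) since 24·9 = 216 ≡ 1, so λ ≡ 9.
  x = λ² - 16 - 40 = 81 - 56 ≡ 25; y = λ·(16 - 25) - 26 ≡ 22. → (25, 22)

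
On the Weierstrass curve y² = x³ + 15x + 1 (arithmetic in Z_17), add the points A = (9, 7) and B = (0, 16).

(9, 7) + (0, 16). λ = (16 - 7)/(0 - 9) ≡ 9/8 mod 17. 8⁻¹ ≡ 15 (mod 17), so λ ≡ 16.
  x = λ² - 9 - 0 = 256 - 9 ≡ 9; y = λ·(9 - 9) - 7 ≡ 10. → (9, 10)

(9, 10)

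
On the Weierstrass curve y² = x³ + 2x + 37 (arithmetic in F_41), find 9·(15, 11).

O

Write P = (15, 11).
Double-and-add on 9 = (1001)₂. Start with P = (15, 11) for the leading 1-bit.
double: tangent at (15, 11): λ = (3·15² + 2)/(2·11) ≡ 21/22. 22⁻¹ ≡ 28 (mod 41), so λ ≡ 21·28 ≡ 14.
  x = λ² - 15 - 15 = 196 - 30 ≡ 2; y = λ·(15 - 2) - 11 ≡ 7. → (2, 7)
double: tangent at (2, 7): λ = (3·2² + 2)/(2·7) ≡ 14/14. 14⁻¹ ≡ 3 (mod 41), so λ ≡ 14·3 ≡ 1.
  x = λ² - 2 - 2 = 1 - 4 ≡ 38; y = λ·(2 - 38) - 7 ≡ 39. → (38, 39)
double: tangent at (38, 39): λ = (3·38² + 2)/(2·39) ≡ 29/37. 37⁻¹ ≡ 10 (mod 41) since 37·10 = 370 ≡ 1, so λ ≡ 29·10 ≡ 3.
  x = λ² - 38 - 38 = 9 - 76 ≡ 15; y = λ·(38 - 15) - 39 ≡ 30. → (15, 30)
add P: (15, 30) + (15, 11): same x and y₁ ≡ -y₂, so the sum is O.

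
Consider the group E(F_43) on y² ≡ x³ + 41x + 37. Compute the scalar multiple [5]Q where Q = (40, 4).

(26, 19)

Double-and-add on 5 = (101)₂. Start with Q = (40, 4) for the leading 1-bit.
double: tangent at (40, 4): λ = (3·40² + 41)/(2·4) ≡ 25/8. 8⁻¹ ≡ 27 (mod 43) since 8·27 = 216 ≡ 1, so λ ≡ 25·27 ≡ 30.
  x = λ² - 40 - 40 = 900 - 80 ≡ 3; y = λ·(40 - 3) - 4 ≡ 31. → (3, 31)
double: tangent at (3, 31): λ = (3·3² + 41)/(2·31) ≡ 25/19. 19⁻¹ ≡ 34 (mod 43), so λ ≡ 25·34 ≡ 33.
  x = λ² - 3 - 3 = 1089 - 6 ≡ 8; y = λ·(3 - 8) - 31 ≡ 19. → (8, 19)
add Q: (8, 19) + (40, 4). λ = (4 - 19)/(40 - 8) ≡ 28/32 mod 43. 32⁻¹ ≡ 39 (mod 43) since 32·39 = 1248 ≡ 1, so λ ≡ 17.
  x = λ² - 8 - 40 = 289 - 48 ≡ 26; y = λ·(8 - 26) - 19 ≡ 19. → (26, 19)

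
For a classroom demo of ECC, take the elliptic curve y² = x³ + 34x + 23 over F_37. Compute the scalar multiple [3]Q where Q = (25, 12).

Repeated addition: build up to 3Q.
2Q: tangent at (25, 12): λ = (3·25² + 34)/(2·12) ≡ 22/24. 24⁻¹ ≡ 17 (mod 37) since 24·17 = 408 ≡ 1, so λ ≡ 22·17 ≡ 4.
  x = λ² - 25 - 25 = 16 - 50 ≡ 3; y = λ·(25 - 3) - 12 ≡ 2. → (3, 2)
3Q: (3, 2) + (25, 12). λ = (12 - 2)/(25 - 3) ≡ 10/22 mod 37. 22⁻¹ ≡ 32 (mod 37) since 22·32 = 704 ≡ 1, so λ ≡ 24.
  x = λ² - 3 - 25 = 576 - 28 ≡ 30; y = λ·(3 - 30) - 2 ≡ 16. → (30, 16)

(30, 16)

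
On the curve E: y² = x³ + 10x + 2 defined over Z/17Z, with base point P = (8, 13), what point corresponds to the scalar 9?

(2, 9)

Repeated addition: build up to 9P.
2P: tangent at (8, 13): λ = (3·8² + 10)/(2·13) ≡ 15/9. 9⁻¹ ≡ 2 (mod 17), so λ ≡ 15·2 ≡ 13.
  x = λ² - 8 - 8 = 169 - 16 ≡ 0; y = λ·(8 - 0) - 13 ≡ 6. → (0, 6)
3P: (0, 6) + (8, 13). λ = (13 - 6)/(8 - 0) ≡ 7/8 mod 17. 8⁻¹ ≡ 15 (mod 17) since 8·15 = 120 ≡ 1, so λ ≡ 3.
  x = λ² - 0 - 8 = 9 - 8 ≡ 1; y = λ·(0 - 1) - 6 ≡ 8. → (1, 8)
4P: (1, 8) + (8, 13). λ = (13 - 8)/(8 - 1) ≡ 5/7 mod 17. 7⁻¹ ≡ 5 (mod 17), so λ ≡ 8.
  x = λ² - 1 - 8 = 64 - 9 ≡ 4; y = λ·(1 - 4) - 8 ≡ 2. → (4, 2)
5P: (4, 2) + (8, 13). λ = (13 - 2)/(8 - 4) ≡ 11/4 mod 17. 4⁻¹ ≡ 13 (mod 17), so λ ≡ 7.
  x = λ² - 4 - 8 = 49 - 12 ≡ 3; y = λ·(4 - 3) - 2 ≡ 5. → (3, 5)
6P: (3, 5) + (8, 13). λ = (13 - 5)/(8 - 3) ≡ 8/5 mod 17. 5⁻¹ ≡ 7 (mod 17) since 5·7 = 35 ≡ 1, so λ ≡ 5.
  x = λ² - 3 - 8 = 25 - 11 ≡ 14; y = λ·(3 - 14) - 5 ≡ 8. → (14, 8)
7P: (14, 8) + (8, 13). λ = (13 - 8)/(8 - 14) ≡ 5/11 mod 17. 11⁻¹ ≡ 14 (mod 17) since 11·14 = 154 ≡ 1, so λ ≡ 2.
  x = λ² - 14 - 8 = 4 - 22 ≡ 16; y = λ·(14 - 16) - 8 ≡ 5. → (16, 5)
8P: (16, 5) + (8, 13). λ = (13 - 5)/(8 - 16) ≡ 8/9 mod 17. 9⁻¹ ≡ 2 (mod 17), so λ ≡ 16.
  x = λ² - 16 - 8 = 256 - 24 ≡ 11; y = λ·(16 - 11) - 5 ≡ 7. → (11, 7)
9P: (11, 7) + (8, 13). λ = (13 - 7)/(8 - 11) ≡ 6/14 mod 17. 14⁻¹ ≡ 11 (mod 17) since 14·11 = 154 ≡ 1, so λ ≡ 15.
  x = λ² - 11 - 8 = 225 - 19 ≡ 2; y = λ·(11 - 2) - 7 ≡ 9. → (2, 9)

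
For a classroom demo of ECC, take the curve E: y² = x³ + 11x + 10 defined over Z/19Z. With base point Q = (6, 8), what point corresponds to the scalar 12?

Double-and-add on 12 = (1100)₂. Start with Q = (6, 8) for the leading 1-bit.
double: tangent at (6, 8): λ = (3·6² + 11)/(2·8) ≡ 5/16. 16⁻¹ ≡ 6 (mod 19), so λ ≡ 5·6 ≡ 11.
  x = λ² - 6 - 6 = 121 - 12 ≡ 14; y = λ·(6 - 14) - 8 ≡ 18. → (14, 18)
add Q: (14, 18) + (6, 8). λ = (8 - 18)/(6 - 14) ≡ 9/11 mod 19. 11⁻¹ ≡ 7 (mod 19), so λ ≡ 6.
  x = λ² - 14 - 6 = 36 - 20 ≡ 16; y = λ·(14 - 16) - 18 ≡ 8. → (16, 8)
double: tangent at (16, 8): λ = (3·16² + 11)/(2·8) ≡ 0/16. 16⁻¹ ≡ 6 (mod 19), so λ ≡ 0·6 ≡ 0.
  x = λ² - 16 - 16 = 0 - 32 ≡ 6; y = λ·(16 - 6) - 8 ≡ 11. → (6, 11)
double: tangent at (6, 11): λ = (3·6² + 11)/(2·11) ≡ 5/3. 3⁻¹ ≡ 13 (mod 19), so λ ≡ 5·13 ≡ 8.
  x = λ² - 6 - 6 = 64 - 12 ≡ 14; y = λ·(6 - 14) - 11 ≡ 1. → (14, 1)

(14, 1)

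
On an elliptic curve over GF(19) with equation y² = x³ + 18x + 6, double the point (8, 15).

(14, 0)

tangent at (8, 15): λ = (3·8² + 18)/(2·15) ≡ 1/11. 11⁻¹ ≡ 7 (mod 19), so λ ≡ 1·7 ≡ 7.
  x = λ² - 8 - 8 = 49 - 16 ≡ 14; y = λ·(8 - 14) - 15 ≡ 0. → (14, 0)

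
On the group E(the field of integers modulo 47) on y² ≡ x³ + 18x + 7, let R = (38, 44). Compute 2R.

(42, 36)

tangent at (38, 44): λ = (3·38² + 18)/(2·44) ≡ 26/41. 41⁻¹ ≡ 39 (mod 47) since 41·39 = 1599 ≡ 1, so λ ≡ 26·39 ≡ 27.
  x = λ² - 38 - 38 = 729 - 76 ≡ 42; y = λ·(38 - 42) - 44 ≡ 36. → (42, 36)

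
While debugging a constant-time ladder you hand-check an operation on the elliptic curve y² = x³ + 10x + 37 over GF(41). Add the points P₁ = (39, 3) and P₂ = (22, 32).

(39, 3) + (22, 32). λ = (32 - 3)/(22 - 39) ≡ 29/24 mod 41. 24⁻¹ ≡ 12 (mod 41), so λ ≡ 20.
  x = λ² - 39 - 22 = 400 - 61 ≡ 11; y = λ·(39 - 11) - 3 ≡ 24. → (11, 24)

(11, 24)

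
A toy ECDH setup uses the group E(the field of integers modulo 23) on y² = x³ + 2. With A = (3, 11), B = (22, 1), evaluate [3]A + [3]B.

First 3A:
Repeated addition: build up to 3A.
2A: tangent at (3, 11): λ = (3·3² + 0)/(2·11) ≡ 4/22. 22⁻¹ ≡ 22 (mod 23), so λ ≡ 4·22 ≡ 19.
  x = λ² - 3 - 3 = 361 - 6 ≡ 10; y = λ·(3 - 10) - 11 ≡ 17. → (10, 17)
3A: (10, 17) + (3, 11). λ = (11 - 17)/(3 - 10) ≡ 17/16 mod 23. 16⁻¹ ≡ 13 (mod 23), so λ ≡ 14.
  x = λ² - 10 - 3 = 196 - 13 ≡ 22; y = λ·(10 - 22) - 17 ≡ 22. → (22, 22)
3A = (22, 22).
Next 3B:
Repeated addition: build up to 3B.
2B: tangent at (22, 1): λ = (3·22² + 0)/(2·1) ≡ 3/2. 2⁻¹ ≡ 12 (mod 23), so λ ≡ 3·12 ≡ 13.
  x = λ² - 22 - 22 = 169 - 44 ≡ 10; y = λ·(22 - 10) - 1 ≡ 17. → (10, 17)
3B: (10, 17) + (22, 1). λ = (1 - 17)/(22 - 10) ≡ 7/12 mod 23. 12⁻¹ ≡ 2 (mod 23), so λ ≡ 14.
  x = λ² - 10 - 22 = 196 - 32 ≡ 3; y = λ·(10 - 3) - 17 ≡ 12. → (3, 12)
3B = (3, 12).
Finally 3A + 3B:
(22, 22) + (3, 12). λ = (12 - 22)/(3 - 22) ≡ 13/4 mod 23. 4⁻¹ ≡ 6 (mod 23), so λ ≡ 9.
  x = λ² - 22 - 3 = 81 - 25 ≡ 10; y = λ·(22 - 10) - 22 ≡ 17. → (10, 17)

(10, 17)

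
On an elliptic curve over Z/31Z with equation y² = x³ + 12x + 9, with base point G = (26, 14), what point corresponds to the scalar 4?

(4, 11)

Repeated addition: build up to 4G.
2G: tangent at (26, 14): λ = (3·26² + 12)/(2·14) ≡ 25/28. 28⁻¹ ≡ 10 (mod 31) since 28·10 = 280 ≡ 1, so λ ≡ 25·10 ≡ 2.
  x = λ² - 26 - 26 = 4 - 52 ≡ 14; y = λ·(26 - 14) - 14 ≡ 10. → (14, 10)
3G: (14, 10) + (26, 14). λ = (14 - 10)/(26 - 14) ≡ 4/12 mod 31. 12⁻¹ ≡ 13 (mod 31), so λ ≡ 21.
  x = λ² - 14 - 26 = 441 - 40 ≡ 29; y = λ·(14 - 29) - 10 ≡ 16. → (29, 16)
4G: (29, 16) + (26, 14). λ = (14 - 16)/(26 - 29) ≡ 29/28 mod 31. 28⁻¹ ≡ 10 (mod 31) since 28·10 = 280 ≡ 1, so λ ≡ 11.
  x = λ² - 29 - 26 = 121 - 55 ≡ 4; y = λ·(29 - 4) - 16 ≡ 11. → (4, 11)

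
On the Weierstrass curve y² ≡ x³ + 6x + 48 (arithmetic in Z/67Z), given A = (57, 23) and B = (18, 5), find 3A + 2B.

First 3A:
Repeated addition: build up to 3A.
2A: tangent at (57, 23): λ = (3·57² + 6)/(2·23) ≡ 38/46. 46⁻¹ ≡ 51 (mod 67) since 46·51 = 2346 ≡ 1, so λ ≡ 38·51 ≡ 62.
  x = λ² - 57 - 57 = 3844 - 114 ≡ 45; y = λ·(57 - 45) - 23 ≡ 51. → (45, 51)
3A: (45, 51) + (57, 23). λ = (23 - 51)/(57 - 45) ≡ 39/12 mod 67. 12⁻¹ ≡ 28 (mod 67) since 12·28 = 336 ≡ 1, so λ ≡ 20.
  x = λ² - 45 - 57 = 400 - 102 ≡ 30; y = λ·(45 - 30) - 51 ≡ 48. → (30, 48)
3A = (30, 48).
Next 2B:
Repeated addition: build up to 2B.
2B: tangent at (18, 5): λ = (3·18² + 6)/(2·5) ≡ 40/10. 10⁻¹ ≡ 47 (mod 67), so λ ≡ 40·47 ≡ 4.
  x = λ² - 18 - 18 = 16 - 36 ≡ 47; y = λ·(18 - 47) - 5 ≡ 13. → (47, 13)
2B = (47, 13).
Finally 3A + 2B:
(30, 48) + (47, 13). λ = (13 - 48)/(47 - 30) ≡ 32/17 mod 67. 17⁻¹ ≡ 4 (mod 67), so λ ≡ 61.
  x = λ² - 30 - 47 = 3721 - 77 ≡ 26; y = λ·(30 - 26) - 48 ≡ 62. → (26, 62)

(26, 62)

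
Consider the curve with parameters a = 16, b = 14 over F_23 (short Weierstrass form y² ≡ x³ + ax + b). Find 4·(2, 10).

Write G = (2, 10).
Repeated addition: build up to 4G.
2G: tangent at (2, 10): λ = (3·2² + 16)/(2·10) ≡ 5/20. 20⁻¹ ≡ 15 (mod 23) since 20·15 = 300 ≡ 1, so λ ≡ 5·15 ≡ 6.
  x = λ² - 2 - 2 = 36 - 4 ≡ 9; y = λ·(2 - 9) - 10 ≡ 17. → (9, 17)
3G: (9, 17) + (2, 10). λ = (10 - 17)/(2 - 9) ≡ 16/16 mod 23. 16⁻¹ ≡ 13 (mod 23), so λ ≡ 1.
  x = λ² - 9 - 2 = 1 - 11 ≡ 13; y = λ·(9 - 13) - 17 ≡ 2. → (13, 2)
4G: (13, 2) + (2, 10). λ = (10 - 2)/(2 - 13) ≡ 8/12 mod 23. 12⁻¹ ≡ 2 (mod 23), so λ ≡ 16.
  x = λ² - 13 - 2 = 256 - 15 ≡ 11; y = λ·(13 - 11) - 2 ≡ 7. → (11, 7)

(11, 7)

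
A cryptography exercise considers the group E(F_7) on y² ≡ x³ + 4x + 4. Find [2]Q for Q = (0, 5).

tangent at (0, 5): λ = (3·0² + 4)/(2·5) ≡ 4/3. 3⁻¹ ≡ 5 (mod 7), so λ ≡ 4·5 ≡ 6.
  x = λ² - 0 - 0 = 36 - 0 ≡ 1; y = λ·(0 - 1) - 5 ≡ 3. → (1, 3)

(1, 3)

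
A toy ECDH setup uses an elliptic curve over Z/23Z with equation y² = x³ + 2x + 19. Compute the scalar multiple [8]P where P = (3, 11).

(5, 19)

Double-and-add on 8 = (1000)₂. Start with P = (3, 11) for the leading 1-bit.
double: tangent at (3, 11): λ = (3·3² + 2)/(2·11) ≡ 6/22. 22⁻¹ ≡ 22 (mod 23), so λ ≡ 6·22 ≡ 17.
  x = λ² - 3 - 3 = 289 - 6 ≡ 7; y = λ·(3 - 7) - 11 ≡ 13. → (7, 13)
double: tangent at (7, 13): λ = (3·7² + 2)/(2·13) ≡ 11/3. 3⁻¹ ≡ 8 (mod 23), so λ ≡ 11·8 ≡ 19.
  x = λ² - 7 - 7 = 361 - 14 ≡ 2; y = λ·(7 - 2) - 13 ≡ 13. → (2, 13)
double: tangent at (2, 13): λ = (3·2² + 2)/(2·13) ≡ 14/3. 3⁻¹ ≡ 8 (mod 23), so λ ≡ 14·8 ≡ 20.
  x = λ² - 2 - 2 = 400 - 4 ≡ 5; y = λ·(2 - 5) - 13 ≡ 19. → (5, 19)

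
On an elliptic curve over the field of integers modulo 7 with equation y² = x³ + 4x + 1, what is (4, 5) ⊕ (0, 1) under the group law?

(4, 5) + (0, 1). λ = (1 - 5)/(0 - 4) ≡ 3/3 mod 7. 3⁻¹ ≡ 5 (mod 7), so λ ≡ 1.
  x = λ² - 4 - 0 = 1 - 4 ≡ 4; y = λ·(4 - 4) - 5 ≡ 2. → (4, 2)

(4, 2)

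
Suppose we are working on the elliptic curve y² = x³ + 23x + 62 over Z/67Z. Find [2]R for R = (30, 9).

tangent at (30, 9): λ = (3·30² + 23)/(2·9) ≡ 43/18. 18⁻¹ ≡ 41 (mod 67), so λ ≡ 43·41 ≡ 21.
  x = λ² - 30 - 30 = 441 - 60 ≡ 46; y = λ·(30 - 46) - 9 ≡ 57. → (46, 57)

(46, 57)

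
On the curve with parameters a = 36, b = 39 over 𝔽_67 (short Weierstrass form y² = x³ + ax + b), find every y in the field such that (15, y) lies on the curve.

x³ + 36x + 39 = 3954 ≡ 1 (mod 67).
Square roots of 1 mod 67: 1 and 66 (since 1² = 1 ≡ 1).

1, 66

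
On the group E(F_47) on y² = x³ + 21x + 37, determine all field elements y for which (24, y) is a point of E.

none

x³ + 21x + 37 = 14365 ≡ 30 (mod 47).
30 is a non-residue mod 47; no y exists.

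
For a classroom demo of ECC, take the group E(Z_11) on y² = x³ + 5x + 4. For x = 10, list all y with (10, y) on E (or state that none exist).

3, 8

x³ + 5x + 4 = 1054 ≡ 9 (mod 11).
Square roots of 9 mod 11: 3 and 8 (since 3² = 9 ≡ 9).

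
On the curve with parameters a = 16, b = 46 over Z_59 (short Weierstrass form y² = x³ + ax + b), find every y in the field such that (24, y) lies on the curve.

x³ + 16x + 46 = 14254 ≡ 35 (mod 59).
Square roots of 35 mod 59: 25 and 34 (since 25² = 625 ≡ 35).

25, 34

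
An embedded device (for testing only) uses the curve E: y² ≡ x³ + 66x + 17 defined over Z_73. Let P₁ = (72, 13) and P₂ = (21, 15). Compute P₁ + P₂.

(72, 13) + (21, 15). λ = (15 - 13)/(21 - 72) ≡ 2/22 mod 73. 22⁻¹ ≡ 10 (mod 73) since 22·10 = 220 ≡ 1, so λ ≡ 20.
  x = λ² - 72 - 21 = 400 - 93 ≡ 15; y = λ·(72 - 15) - 13 ≡ 32. → (15, 32)

(15, 32)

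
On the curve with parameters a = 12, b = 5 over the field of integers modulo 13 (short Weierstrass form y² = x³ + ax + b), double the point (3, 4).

tangent at (3, 4): λ = (3·3² + 12)/(2·4) ≡ 0/8. 8⁻¹ ≡ 5 (mod 13) since 8·5 = 40 ≡ 1, so λ ≡ 0·5 ≡ 0.
  x = λ² - 3 - 3 = 0 - 6 ≡ 7; y = λ·(3 - 7) - 4 ≡ 9. → (7, 9)

(7, 9)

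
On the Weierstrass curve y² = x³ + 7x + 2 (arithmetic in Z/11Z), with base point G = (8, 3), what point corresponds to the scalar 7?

Double-and-add on 7 = (111)₂. Start with G = (8, 3) for the leading 1-bit.
double: tangent at (8, 3): λ = (3·8² + 7)/(2·3) ≡ 1/6. 6⁻¹ ≡ 2 (mod 11), so λ ≡ 1·2 ≡ 2.
  x = λ² - 8 - 8 = 4 - 16 ≡ 10; y = λ·(8 - 10) - 3 ≡ 4. → (10, 4)
add G: (10, 4) + (8, 3). λ = (3 - 4)/(8 - 10) ≡ 10/9 mod 11. 9⁻¹ ≡ 5 (mod 11) since 9·5 = 45 ≡ 1, so λ ≡ 6.
  x = λ² - 10 - 8 = 36 - 18 ≡ 7; y = λ·(10 - 7) - 4 ≡ 3. → (7, 3)
double: tangent at (7, 3): λ = (3·7² + 7)/(2·3) ≡ 0/6. 6⁻¹ ≡ 2 (mod 11) since 6·2 = 12 ≡ 1, so λ ≡ 0·2 ≡ 0.
  x = λ² - 7 - 7 = 0 - 14 ≡ 8; y = λ·(7 - 8) - 3 ≡ 8. → (8, 8)
add G: (8, 8) + (8, 3): same x and y₁ ≡ -y₂, so the sum is 𝒪.

O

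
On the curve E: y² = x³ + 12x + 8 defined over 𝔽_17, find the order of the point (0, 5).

5

2P: tangent at (0, 5): λ = (3·0² + 12)/(2·5) ≡ 12/10. 10⁻¹ ≡ 12 (mod 17), so λ ≡ 12·12 ≡ 8.
  x = λ² - 0 - 0 = 64 - 0 ≡ 13; y = λ·(0 - 13) - 5 ≡ 10. → (13, 10)
3P: (13, 10) + (0, 5). λ = (5 - 10)/(0 - 13) ≡ 12/4 mod 17. 4⁻¹ ≡ 13 (mod 17) since 4·13 = 52 ≡ 1, so λ ≡ 3.
  x = λ² - 13 - 0 = 9 - 13 ≡ 13; y = λ·(13 - 13) - 10 ≡ 7. → (13, 7)
4P: (13, 7) + (0, 5). λ = (5 - 7)/(0 - 13) ≡ 15/4 mod 17. 4⁻¹ ≡ 13 (mod 17), so λ ≡ 8.
  x = λ² - 13 - 0 = 64 - 13 ≡ 0; y = λ·(13 - 0) - 7 ≡ 12. → (0, 12)
5P: (0, 12) + (0, 5): same x and y₁ ≡ -y₂, so the sum is O.
5P = O, so the order is 5.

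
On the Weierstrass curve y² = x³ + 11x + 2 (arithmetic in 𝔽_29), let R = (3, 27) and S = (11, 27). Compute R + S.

(3, 27) + (11, 27). λ = (27 - 27)/(11 - 3) ≡ 0/8 mod 29. 8⁻¹ ≡ 11 (mod 29), so λ ≡ 0.
  x = λ² - 3 - 11 = 0 - 14 ≡ 15; y = λ·(3 - 15) - 27 ≡ 2. → (15, 2)

(15, 2)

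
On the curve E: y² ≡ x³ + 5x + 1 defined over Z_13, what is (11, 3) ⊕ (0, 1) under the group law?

(11, 3) + (0, 1). λ = (1 - 3)/(0 - 11) ≡ 11/2 mod 13. 2⁻¹ ≡ 7 (mod 13) since 2·7 = 14 ≡ 1, so λ ≡ 12.
  x = λ² - 11 - 0 = 144 - 11 ≡ 3; y = λ·(11 - 3) - 3 ≡ 2. → (3, 2)

(3, 2)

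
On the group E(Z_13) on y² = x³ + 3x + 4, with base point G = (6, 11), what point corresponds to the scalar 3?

(7, 2)

Repeated addition: build up to 3G.
2G: tangent at (6, 11): λ = (3·6² + 3)/(2·11) ≡ 7/9. 9⁻¹ ≡ 3 (mod 13) since 9·3 = 27 ≡ 1, so λ ≡ 7·3 ≡ 8.
  x = λ² - 6 - 6 = 64 - 12 ≡ 0; y = λ·(6 - 0) - 11 ≡ 11. → (0, 11)
3G: (0, 11) + (6, 11). λ = (11 - 11)/(6 - 0) ≡ 0/6 mod 13. 6⁻¹ ≡ 11 (mod 13), so λ ≡ 0.
  x = λ² - 0 - 6 = 0 - 6 ≡ 7; y = λ·(0 - 7) - 11 ≡ 2. → (7, 2)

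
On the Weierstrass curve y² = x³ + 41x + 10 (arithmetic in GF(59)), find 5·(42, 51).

Write Q = (42, 51).
Repeated addition: build up to 5Q.
2Q: tangent at (42, 51): λ = (3·42² + 41)/(2·51) ≡ 23/43. 43⁻¹ ≡ 11 (mod 59), so λ ≡ 23·11 ≡ 17.
  x = λ² - 42 - 42 = 289 - 84 ≡ 28; y = λ·(42 - 28) - 51 ≡ 10. → (28, 10)
3Q: (28, 10) + (42, 51). λ = (51 - 10)/(42 - 28) ≡ 41/14 mod 59. 14⁻¹ ≡ 38 (mod 59), so λ ≡ 24.
  x = λ² - 28 - 42 = 576 - 70 ≡ 34; y = λ·(28 - 34) - 10 ≡ 23. → (34, 23)
4Q: (34, 23) + (42, 51). λ = (51 - 23)/(42 - 34) ≡ 28/8 mod 59. 8⁻¹ ≡ 37 (mod 59) since 8·37 = 296 ≡ 1, so λ ≡ 33.
  x = λ² - 34 - 42 = 1089 - 76 ≡ 10; y = λ·(34 - 10) - 23 ≡ 2. → (10, 2)
5Q: (10, 2) + (42, 51). λ = (51 - 2)/(42 - 10) ≡ 49/32 mod 59. 32⁻¹ ≡ 24 (mod 59), so λ ≡ 55.
  x = λ² - 10 - 42 = 3025 - 52 ≡ 23; y = λ·(10 - 23) - 2 ≡ 50. → (23, 50)

(23, 50)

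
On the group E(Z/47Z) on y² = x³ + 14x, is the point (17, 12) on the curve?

no

y² = 12² ≡ 3; x³ + 14x + 0 = 5151 ≡ 28 (mod 47). 3 ≠ 28.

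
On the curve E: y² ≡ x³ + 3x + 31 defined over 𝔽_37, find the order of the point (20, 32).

8

2P: tangent at (20, 32): λ = (3·20² + 3)/(2·32) ≡ 19/27. 27⁻¹ ≡ 11 (mod 37), so λ ≡ 19·11 ≡ 24.
  x = λ² - 20 - 20 = 576 - 40 ≡ 18; y = λ·(20 - 18) - 32 ≡ 16. → (18, 16)
3P: (18, 16) + (20, 32). λ = (32 - 16)/(20 - 18) ≡ 16/2 mod 37. 2⁻¹ ≡ 19 (mod 37) since 2·19 = 38 ≡ 1, so λ ≡ 8.
  x = λ² - 18 - 20 = 64 - 38 ≡ 26; y = λ·(18 - 26) - 16 ≡ 31. → (26, 31)
4P: (26, 31) + (20, 32). λ = (32 - 31)/(20 - 26) ≡ 1/31 mod 37. 31⁻¹ ≡ 6 (mod 37) since 31·6 = 186 ≡ 1, so λ ≡ 6.
  x = λ² - 26 - 20 = 36 - 46 ≡ 27; y = λ·(26 - 27) - 31 ≡ 0. → (27, 0)
5P: (27, 0) + (20, 32). λ = (32 - 0)/(20 - 27) ≡ 32/30 mod 37. 30⁻¹ ≡ 21 (mod 37), so λ ≡ 6.
  x = λ² - 27 - 20 = 36 - 47 ≡ 26; y = λ·(27 - 26) - 0 ≡ 6. → (26, 6)
6P: (26, 6) + (20, 32). λ = (32 - 6)/(20 - 26) ≡ 26/31 mod 37. 31⁻¹ ≡ 6 (mod 37), so λ ≡ 8.
  x = λ² - 26 - 20 = 64 - 46 ≡ 18; y = λ·(26 - 18) - 6 ≡ 21. → (18, 21)
7P: (18, 21) + (20, 32). λ = (32 - 21)/(20 - 18) ≡ 11/2 mod 37. 2⁻¹ ≡ 19 (mod 37) since 2·19 = 38 ≡ 1, so λ ≡ 24.
  x = λ² - 18 - 20 = 576 - 38 ≡ 20; y = λ·(18 - 20) - 21 ≡ 5. → (20, 5)
8P: (20, 5) + (20, 32): same x and y₁ ≡ -y₂, so the sum is ∞.
8P = ∞, so the order is 8.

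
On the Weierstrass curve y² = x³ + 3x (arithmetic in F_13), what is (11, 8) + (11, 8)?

(3, 6)

tangent at (11, 8): λ = (3·11² + 3)/(2·8) ≡ 2/3. 3⁻¹ ≡ 9 (mod 13), so λ ≡ 2·9 ≡ 5.
  x = λ² - 11 - 11 = 25 - 22 ≡ 3; y = λ·(11 - 3) - 8 ≡ 6. → (3, 6)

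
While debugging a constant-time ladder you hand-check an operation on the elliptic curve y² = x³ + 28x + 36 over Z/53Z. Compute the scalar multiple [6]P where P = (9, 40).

(42, 27)

Double-and-add on 6 = (110)₂. Start with P = (9, 40) for the leading 1-bit.
double: tangent at (9, 40): λ = (3·9² + 28)/(2·40) ≡ 6/27. 27⁻¹ ≡ 2 (mod 53), so λ ≡ 6·2 ≡ 12.
  x = λ² - 9 - 9 = 144 - 18 ≡ 20; y = λ·(9 - 20) - 40 ≡ 40. → (20, 40)
add P: (20, 40) + (9, 40). λ = (40 - 40)/(9 - 20) ≡ 0/42 mod 53. 42⁻¹ ≡ 24 (mod 53) since 42·24 = 1008 ≡ 1, so λ ≡ 0.
  x = λ² - 20 - 9 = 0 - 29 ≡ 24; y = λ·(20 - 24) - 40 ≡ 13. → (24, 13)
double: tangent at (24, 13): λ = (3·24² + 28)/(2·13) ≡ 7/26. 26⁻¹ ≡ 51 (mod 53), so λ ≡ 7·51 ≡ 39.
  x = λ² - 24 - 24 = 1521 - 48 ≡ 42; y = λ·(24 - 42) - 13 ≡ 27. → (42, 27)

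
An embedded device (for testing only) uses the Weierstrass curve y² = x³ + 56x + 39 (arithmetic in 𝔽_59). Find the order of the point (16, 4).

3

2P: tangent at (16, 4): λ = (3·16² + 56)/(2·4) ≡ 57/8. 8⁻¹ ≡ 37 (mod 59), so λ ≡ 57·37 ≡ 44.
  x = λ² - 16 - 16 = 1936 - 32 ≡ 16; y = λ·(16 - 16) - 4 ≡ 55. → (16, 55)
3P: (16, 55) + (16, 4): same x and y₁ ≡ -y₂, so the sum is ∞.
3P = ∞, so the order is 3.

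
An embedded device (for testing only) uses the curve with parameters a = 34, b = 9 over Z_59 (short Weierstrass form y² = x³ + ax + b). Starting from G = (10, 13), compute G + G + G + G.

(35, 58)

Repeated addition: build up to 4G.
2G: tangent at (10, 13): λ = (3·10² + 34)/(2·13) ≡ 39/26. 26⁻¹ ≡ 25 (mod 59), so λ ≡ 39·25 ≡ 31.
  x = λ² - 10 - 10 = 961 - 20 ≡ 56; y = λ·(10 - 56) - 13 ≡ 36. → (56, 36)
3G: (56, 36) + (10, 13). λ = (13 - 36)/(10 - 56) ≡ 36/13 mod 59. 13⁻¹ ≡ 50 (mod 59) since 13·50 = 650 ≡ 1, so λ ≡ 30.
  x = λ² - 56 - 10 = 900 - 66 ≡ 8; y = λ·(56 - 8) - 36 ≡ 47. → (8, 47)
4G: (8, 47) + (10, 13). λ = (13 - 47)/(10 - 8) ≡ 25/2 mod 59. 2⁻¹ ≡ 30 (mod 59) since 2·30 = 60 ≡ 1, so λ ≡ 42.
  x = λ² - 8 - 10 = 1764 - 18 ≡ 35; y = λ·(8 - 35) - 47 ≡ 58. → (35, 58)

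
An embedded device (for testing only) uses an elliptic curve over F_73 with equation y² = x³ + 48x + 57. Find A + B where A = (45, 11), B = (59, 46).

(30, 63)

(45, 11) + (59, 46). λ = (46 - 11)/(59 - 45) ≡ 35/14 mod 73. 14⁻¹ ≡ 47 (mod 73) since 14·47 = 658 ≡ 1, so λ ≡ 39.
  x = λ² - 45 - 59 = 1521 - 104 ≡ 30; y = λ·(45 - 30) - 11 ≡ 63. → (30, 63)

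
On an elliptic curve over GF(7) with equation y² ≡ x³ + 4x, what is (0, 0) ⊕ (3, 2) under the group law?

(0, 0) + (3, 2). λ = (2 - 0)/(3 - 0) ≡ 2/3 mod 7. 3⁻¹ ≡ 5 (mod 7) since 3·5 = 15 ≡ 1, so λ ≡ 3.
  x = λ² - 0 - 3 = 9 - 3 ≡ 6; y = λ·(0 - 6) - 0 ≡ 3. → (6, 3)

(6, 3)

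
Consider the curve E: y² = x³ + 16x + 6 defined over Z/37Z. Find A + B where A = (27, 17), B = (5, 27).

(26, 33)

(27, 17) + (5, 27). λ = (27 - 17)/(5 - 27) ≡ 10/15 mod 37. 15⁻¹ ≡ 5 (mod 37), so λ ≡ 13.
  x = λ² - 27 - 5 = 169 - 32 ≡ 26; y = λ·(27 - 26) - 17 ≡ 33. → (26, 33)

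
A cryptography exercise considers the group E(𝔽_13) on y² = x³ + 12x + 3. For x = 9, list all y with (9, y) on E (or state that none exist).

x³ + 12x + 3 = 840 ≡ 8 (mod 13).
8 is a non-residue mod 13; no y exists.

none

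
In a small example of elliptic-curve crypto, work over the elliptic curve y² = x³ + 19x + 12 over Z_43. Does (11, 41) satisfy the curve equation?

yes

y² = 41² ≡ 4; x³ + 19x + 12 = 1552 ≡ 4 (mod 43). 4 = 4.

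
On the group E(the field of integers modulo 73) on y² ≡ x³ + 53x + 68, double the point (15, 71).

(25, 70)

tangent at (15, 71): λ = (3·15² + 53)/(2·71) ≡ 71/69. 69⁻¹ ≡ 18 (mod 73) since 69·18 = 1242 ≡ 1, so λ ≡ 71·18 ≡ 37.
  x = λ² - 15 - 15 = 1369 - 30 ≡ 25; y = λ·(15 - 25) - 71 ≡ 70. → (25, 70)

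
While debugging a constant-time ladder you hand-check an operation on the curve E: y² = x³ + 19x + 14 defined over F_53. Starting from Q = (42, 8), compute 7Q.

Double-and-add on 7 = (111)₂. Start with Q = (42, 8) for the leading 1-bit.
double: tangent at (42, 8): λ = (3·42² + 19)/(2·8) ≡ 11/16. 16⁻¹ ≡ 10 (mod 53) since 16·10 = 160 ≡ 1, so λ ≡ 11·10 ≡ 4.
  x = λ² - 42 - 42 = 16 - 84 ≡ 38; y = λ·(42 - 38) - 8 ≡ 8. → (38, 8)
add Q: (38, 8) + (42, 8). λ = (8 - 8)/(42 - 38) ≡ 0/4 mod 53. 4⁻¹ ≡ 40 (mod 53) since 4·40 = 160 ≡ 1, so λ ≡ 0.
  x = λ² - 38 - 42 = 0 - 80 ≡ 26; y = λ·(38 - 26) - 8 ≡ 45. → (26, 45)
double: tangent at (26, 45): λ = (3·26² + 19)/(2·45) ≡ 33/37. 37⁻¹ ≡ 43 (mod 53) since 37·43 = 1591 ≡ 1, so λ ≡ 33·43 ≡ 41.
  x = λ² - 26 - 26 = 1681 - 52 ≡ 39; y = λ·(26 - 39) - 45 ≡ 5. → (39, 5)
add Q: (39, 5) + (42, 8). λ = (8 - 5)/(42 - 39) ≡ 3/3 mod 53. 3⁻¹ ≡ 18 (mod 53) since 3·18 = 54 ≡ 1, so λ ≡ 1.
  x = λ² - 39 - 42 = 1 - 81 ≡ 26; y = λ·(39 - 26) - 5 ≡ 8. → (26, 8)

(26, 8)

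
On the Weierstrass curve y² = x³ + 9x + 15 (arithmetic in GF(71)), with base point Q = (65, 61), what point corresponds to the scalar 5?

(49, 23)

Repeated addition: build up to 5Q.
2Q: tangent at (65, 61): λ = (3·65² + 9)/(2·61) ≡ 46/51. 51⁻¹ ≡ 39 (mod 71) since 51·39 = 1989 ≡ 1, so λ ≡ 46·39 ≡ 19.
  x = λ² - 65 - 65 = 361 - 130 ≡ 18; y = λ·(65 - 18) - 61 ≡ 51. → (18, 51)
3Q: (18, 51) + (65, 61). λ = (61 - 51)/(65 - 18) ≡ 10/47 mod 71. 47⁻¹ ≡ 68 (mod 71), so λ ≡ 41.
  x = λ² - 18 - 65 = 1681 - 83 ≡ 36; y = λ·(18 - 36) - 51 ≡ 63. → (36, 63)
4Q: (36, 63) + (65, 61). λ = (61 - 63)/(65 - 36) ≡ 69/29 mod 71. 29⁻¹ ≡ 49 (mod 71), so λ ≡ 44.
  x = λ² - 36 - 65 = 1936 - 101 ≡ 60; y = λ·(36 - 60) - 63 ≡ 17. → (60, 17)
5Q: (60, 17) + (65, 61). λ = (61 - 17)/(65 - 60) ≡ 44/5 mod 71. 5⁻¹ ≡ 57 (mod 71) since 5·57 = 285 ≡ 1, so λ ≡ 23.
  x = λ² - 60 - 65 = 529 - 125 ≡ 49; y = λ·(60 - 49) - 17 ≡ 23. → (49, 23)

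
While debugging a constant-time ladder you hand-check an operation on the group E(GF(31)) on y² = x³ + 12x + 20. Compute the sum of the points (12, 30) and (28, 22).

(12, 30) + (28, 22). λ = (22 - 30)/(28 - 12) ≡ 23/16 mod 31. 16⁻¹ ≡ 2 (mod 31), so λ ≡ 15.
  x = λ² - 12 - 28 = 225 - 40 ≡ 30; y = λ·(12 - 30) - 30 ≡ 10. → (30, 10)

(30, 10)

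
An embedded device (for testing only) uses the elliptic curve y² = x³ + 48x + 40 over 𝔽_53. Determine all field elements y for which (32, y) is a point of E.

x³ + 48x + 40 = 34344 ≡ 0 (mod 53).
Only y = 0 satisfies y² ≡ 0.

0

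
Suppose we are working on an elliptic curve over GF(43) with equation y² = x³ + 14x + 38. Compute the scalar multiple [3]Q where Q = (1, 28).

Repeated addition: build up to 3Q.
2Q: tangent at (1, 28): λ = (3·1² + 14)/(2·28) ≡ 17/13. 13⁻¹ ≡ 10 (mod 43), so λ ≡ 17·10 ≡ 41.
  x = λ² - 1 - 1 = 1681 - 2 ≡ 2; y = λ·(1 - 2) - 28 ≡ 17. → (2, 17)
3Q: (2, 17) + (1, 28). λ = (28 - 17)/(1 - 2) ≡ 11/42 mod 43. 42⁻¹ ≡ 42 (mod 43) since 42·42 = 1764 ≡ 1, so λ ≡ 32.
  x = λ² - 2 - 1 = 1024 - 3 ≡ 32; y = λ·(2 - 32) - 17 ≡ 12. → (32, 12)

(32, 12)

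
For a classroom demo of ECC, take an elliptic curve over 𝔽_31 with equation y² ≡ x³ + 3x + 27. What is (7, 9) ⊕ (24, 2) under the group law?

(7, 9) + (24, 2). λ = (2 - 9)/(24 - 7) ≡ 24/17 mod 31. 17⁻¹ ≡ 11 (mod 31) since 17·11 = 187 ≡ 1, so λ ≡ 16.
  x = λ² - 7 - 24 = 256 - 31 ≡ 8; y = λ·(7 - 8) - 9 ≡ 6. → (8, 6)

(8, 6)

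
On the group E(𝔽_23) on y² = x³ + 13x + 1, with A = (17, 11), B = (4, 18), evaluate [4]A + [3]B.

(0, 1)

First 4A:
Repeated addition: build up to 4A.
2A: tangent at (17, 11): λ = (3·17² + 13)/(2·11) ≡ 6/22. 22⁻¹ ≡ 22 (mod 23), so λ ≡ 6·22 ≡ 17.
  x = λ² - 17 - 17 = 289 - 34 ≡ 2; y = λ·(17 - 2) - 11 ≡ 14. → (2, 14)
3A: (2, 14) + (17, 11). λ = (11 - 14)/(17 - 2) ≡ 20/15 mod 23. 15⁻¹ ≡ 20 (mod 23) since 15·20 = 300 ≡ 1, so λ ≡ 9.
  x = λ² - 2 - 17 = 81 - 19 ≡ 16; y = λ·(2 - 16) - 14 ≡ 21. → (16, 21)
4A: (16, 21) + (17, 11). λ = (11 - 21)/(17 - 16) ≡ 13/1 mod 23. 1⁻¹ ≡ 1 (mod 23) since 1·1 = 1 ≡ 1, so λ ≡ 13.
  x = λ² - 16 - 17 = 169 - 33 ≡ 21; y = λ·(16 - 21) - 21 ≡ 6. → (21, 6)
4A = (21, 6).
Next 3B:
Repeated addition: build up to 3B.
2B: tangent at (4, 18): λ = (3·4² + 13)/(2·18) ≡ 15/13. 13⁻¹ ≡ 16 (mod 23) since 13·16 = 208 ≡ 1, so λ ≡ 15·16 ≡ 10.
  x = λ² - 4 - 4 = 100 - 8 ≡ 0; y = λ·(4 - 0) - 18 ≡ 22. → (0, 22)
3B: (0, 22) + (4, 18). λ = (18 - 22)/(4 - 0) ≡ 19/4 mod 23. 4⁻¹ ≡ 6 (mod 23) since 4·6 = 24 ≡ 1, so λ ≡ 22.
  x = λ² - 0 - 4 = 484 - 4 ≡ 20; y = λ·(0 - 20) - 22 ≡ 21. → (20, 21)
3B = (20, 21).
Finally 4A + 3B:
(21, 6) + (20, 21). λ = (21 - 6)/(20 - 21) ≡ 15/22 mod 23. 22⁻¹ ≡ 22 (mod 23), so λ ≡ 8.
  x = λ² - 21 - 20 = 64 - 41 ≡ 0; y = λ·(21 - 0) - 6 ≡ 1. → (0, 1)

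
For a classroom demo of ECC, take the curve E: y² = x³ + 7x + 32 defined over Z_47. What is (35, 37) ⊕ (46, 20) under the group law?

(35, 37) + (46, 20). λ = (20 - 37)/(46 - 35) ≡ 30/11 mod 47. 11⁻¹ ≡ 30 (mod 47), so λ ≡ 7.
  x = λ² - 35 - 46 = 49 - 81 ≡ 15; y = λ·(35 - 15) - 37 ≡ 9. → (15, 9)

(15, 9)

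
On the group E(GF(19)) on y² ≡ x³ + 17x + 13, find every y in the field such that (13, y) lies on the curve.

x³ + 17x + 13 = 2431 ≡ 18 (mod 19).
18 is a non-residue mod 19; no y exists.

none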